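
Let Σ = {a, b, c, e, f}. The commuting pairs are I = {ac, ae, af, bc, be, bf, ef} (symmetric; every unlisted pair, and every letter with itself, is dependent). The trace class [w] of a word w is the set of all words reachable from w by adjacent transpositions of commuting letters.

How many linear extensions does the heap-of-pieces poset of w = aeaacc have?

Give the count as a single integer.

20

piece 0:a — minimal
piece 1:e — minimal
piece 2:a rests on {0:a}
piece 3:a rests on {2:a}
piece 4:c rests on {1:e}
piece 5:c rests on {4:c}
minimal pieces: {0:a, 1:e}
ways to finish when only these pieces remain (= sum over removing one remaining piece with nothing left below it):
  1 left: {3}→1  {5}→1
  2 left: {2,3}→1  {3,5}→2  {4,5}→1
  3 left: {0,2,3}→1  {1,4,5}→1  {2,3,5}→3  {3,4,5}→3
  4 left: {0,2,3,5}→4  {1,3,4,5}→4  {2,3,4,5}→6
  placing 0:a first → 10 extensions
  placing 1:e first → 10 extensions
total linear extensions = 20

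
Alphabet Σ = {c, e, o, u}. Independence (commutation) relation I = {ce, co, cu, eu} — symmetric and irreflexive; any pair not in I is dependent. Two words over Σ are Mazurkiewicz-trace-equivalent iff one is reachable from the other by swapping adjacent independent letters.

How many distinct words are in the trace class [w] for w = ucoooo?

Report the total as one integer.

#0=u has no predecessor
#1=c has no predecessor
#2=o depends on [0:u]
#3=o depends on [2:o]
#4=o depends on [3:o]
#5=o depends on [4:o]
sources: [0:u, 1:c]
N(rest) = Σ N(rest − s) over sources s of rest; N(one piece) = 1:
  size 1 → [1]=1  [5]=1
  size 2 → [1,5]=2  [4,5]=1
  size 3 → [1,4,5]=3  [3,4,5]=1
  size 4 → [1,3,4,5]=4  [2,3,4,5]=1
  first=0(u) contributes 5
  first=1(c) contributes 1
|[w]| = 6

6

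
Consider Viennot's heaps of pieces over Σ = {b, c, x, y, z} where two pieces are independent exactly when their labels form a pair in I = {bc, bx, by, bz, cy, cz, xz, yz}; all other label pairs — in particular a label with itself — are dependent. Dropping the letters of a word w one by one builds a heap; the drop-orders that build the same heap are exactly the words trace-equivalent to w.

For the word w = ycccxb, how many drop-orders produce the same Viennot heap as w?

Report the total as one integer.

#0=y has no predecessor
#1=c has no predecessor
#2=c depends on [1:c]
#3=c depends on [2:c]
#4=x depends on [0:y, 3:c]
#5=b has no predecessor
sources: [0:y, 1:c, 5:b]
N(rest) = Σ N(rest − s) over sources s of rest; N(one piece) = 1:
  size 1 → [4]=1  [5]=1
  size 2 → [0,4]=1  [3,4]=1  [4,5]=2
  size 3 → [0,3,4]=2  [0,4,5]=3  [2,3,4]=1  [3,4,5]=3
  size 4 → [0,2,3,4]=3  [0,3,4,5]=8  [1,2,3,4]=1  [2,3,4,5]=4
  first=0(y) contributes 5
  first=1(c) contributes 15
  first=5(b) contributes 4
|[w]| = 24

24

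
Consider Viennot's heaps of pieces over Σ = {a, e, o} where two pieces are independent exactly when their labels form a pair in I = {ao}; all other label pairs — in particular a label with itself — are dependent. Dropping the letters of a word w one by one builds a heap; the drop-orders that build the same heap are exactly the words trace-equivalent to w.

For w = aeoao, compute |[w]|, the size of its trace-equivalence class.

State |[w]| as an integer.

3

#0=a has no predecessor
#1=e depends on [0:a]
#2=o depends on [1:e]
#3=a depends on [1:e]
#4=o depends on [2:o]
sources: [0:a]
N(rest) = Σ N(rest − s) over sources s of rest; N(one piece) = 1:
  size 1 → [3]=1  [4]=1
  size 2 → [2,4]=1  [3,4]=2
  size 3 → [2,3,4]=3
  first=0(a) contributes 3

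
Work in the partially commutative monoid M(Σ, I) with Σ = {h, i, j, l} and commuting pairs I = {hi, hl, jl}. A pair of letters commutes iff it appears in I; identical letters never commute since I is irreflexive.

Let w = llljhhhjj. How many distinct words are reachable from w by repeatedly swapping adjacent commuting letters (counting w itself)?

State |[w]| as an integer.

piece 0:l — minimal
piece 1:l rests on {0:l}
piece 2:l rests on {1:l}
piece 3:j — minimal
piece 4:h rests on {3:j}
piece 5:h rests on {4:h}
piece 6:h rests on {5:h}
piece 7:j rests on {6:h}
piece 8:j rests on {7:j}
minimal pieces: {0:l, 3:j}
ways to finish when only these pieces remain (= sum over removing one remaining piece with nothing left below it):
  1 left: {2}→1  {8}→1
  2 left: {1,2}→1  {2,8}→2  {7,8}→1
  3 left: {0,1,2}→1  {1,2,8}→3  {2,7,8}→3  {6,7,8}→1
  4 left: {0,1,2,8}→4  {1,2,7,8}→6  {2,6,7,8}→4  {5,6,7,8}→1
  5 left: {0,1,2,7,8}→10  {1,2,6,7,8}→10  {2,5,6,7,8}→5  {4,5,6,7,8}→1
  6 left: {0,1,2,6,7,8}→20  {1,2,5,6,7,8}→15  {2,4,5,6,7,8}→6  {3,4,5,6,7,8}→1
  7 left: {0,1,2,5,6,7,8}→35  {1,2,4,5,6,7,8}→21  {2,3,4,5,6,7,8}→7
  placing 0:l first → 28 extensions
  placing 3:j first → 56 extensions
total linear extensions = 84

84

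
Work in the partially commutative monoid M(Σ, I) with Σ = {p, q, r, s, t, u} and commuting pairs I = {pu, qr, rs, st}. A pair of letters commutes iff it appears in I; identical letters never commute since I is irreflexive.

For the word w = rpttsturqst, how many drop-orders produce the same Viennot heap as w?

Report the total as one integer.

0(r) covers ∅
1(p) covers 0:r
2(t) covers 1:p
3(t) covers 2:t
4(s) covers 1:p
5(t) covers 3:t
6(u) covers 4:s, 5:t
7(r) covers 6:u
8(q) covers 6:u
9(s) covers 8:q
10(t) covers 7:r, 8:q
floor of heap: 0:r
completions by unplaced set U, small U first (add the entries for U minus each lowest piece of U):
  |U|=1: {9}:1  {10}:1
  |U|=2: {7,10}:1  {9,10}:2
  |U|=3: {7,9,10}:3  {8,9,10}:2
  |U|=4: {7,8,9,10}:5
  |U|=5: {6,7,8,9,10}:5
  |U|=6: {4,6,7,8,9,10}:5  {5,6,7,8,9,10}:5
  |U|=7: {3,5,6,7,8,9,10}:5  {4,5,6,7,8,9,10}:10
  |U|=8: {2,3,5,6,7,8,9,10}:5  {3,4,5,6,7,8,9,10}:15
  |U|=9: {2,3,4,5,6,7,8,9,10}:20
  start at 0(r): 20

20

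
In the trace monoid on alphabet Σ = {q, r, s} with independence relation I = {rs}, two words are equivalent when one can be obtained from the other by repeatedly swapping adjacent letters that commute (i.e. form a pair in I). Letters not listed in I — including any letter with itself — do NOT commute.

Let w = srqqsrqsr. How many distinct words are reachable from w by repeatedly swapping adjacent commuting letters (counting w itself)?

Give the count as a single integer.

0(s) covers ∅
1(r) covers ∅
2(q) covers 0:s, 1:r
3(q) covers 2:q
4(s) covers 3:q
5(r) covers 3:q
6(q) covers 4:s, 5:r
7(s) covers 6:q
8(r) covers 6:q
floor of heap: 0:s, 1:r
completions by unplaced set U, small U first (add the entries for U minus each lowest piece of U):
  |U|=1: {7}:1  {8}:1
  |U|=2: {7,8}:2
  |U|=3: {6,7,8}:2
  |U|=4: {4,6,7,8}:2  {5,6,7,8}:2
  |U|=5: {4,5,6,7,8}:4
  |U|=6: {3,4,5,6,7,8}:4
  |U|=7: {2,3,4,5,6,7,8}:4
  start at 0(s): 4
  start at 1(r): 4
sum over floor = 8

8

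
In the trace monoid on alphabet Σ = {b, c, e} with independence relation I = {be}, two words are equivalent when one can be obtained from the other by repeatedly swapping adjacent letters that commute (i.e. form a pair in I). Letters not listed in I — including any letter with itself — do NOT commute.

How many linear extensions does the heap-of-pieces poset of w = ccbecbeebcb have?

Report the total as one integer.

0(c) covers ∅
1(c) covers 0:c
2(b) covers 1:c
3(e) covers 1:c
4(c) covers 2:b, 3:e
5(b) covers 4:c
6(e) covers 4:c
7(e) covers 6:e
8(b) covers 5:b
9(c) covers 7:e, 8:b
10(b) covers 9:c
floor of heap: 0:c
completions by unplaced set U, small U first (add the entries for U minus each lowest piece of U):
  |U|=1: {10}:1
  |U|=2: {9,10}:1
  |U|=3: {7,9,10}:1  {8,9,10}:1
  |U|=4: {5,8,9,10}:1  {6,7,9,10}:1  {7,8,9,10}:2
  |U|=5: {5,7,8,9,10}:3  {6,7,8,9,10}:3
  |U|=6: {5,6,7,8,9,10}:6
  |U|=7: {4,5,6,7,8,9,10}:6
  |U|=8: {2,4,5,6,7,8,9,10}:6  {3,4,5,6,7,8,9,10}:6
  |U|=9: {2,3,4,5,6,7,8,9,10}:12
  start at 0(c): 12

12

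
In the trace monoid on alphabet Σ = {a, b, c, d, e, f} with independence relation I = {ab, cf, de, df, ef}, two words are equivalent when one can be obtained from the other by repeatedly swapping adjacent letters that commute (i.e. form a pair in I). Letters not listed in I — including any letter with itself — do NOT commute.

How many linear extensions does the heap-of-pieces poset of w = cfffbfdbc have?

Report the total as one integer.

8

#0=c has no predecessor
#1=f has no predecessor
#2=f depends on [1:f]
#3=f depends on [2:f]
#4=b depends on [0:c, 3:f]
#5=f depends on [4:b]
#6=d depends on [4:b]
#7=b depends on [5:f, 6:d]
#8=c depends on [7:b]
sources: [0:c, 1:f]
N(rest) = Σ N(rest − s) over sources s of rest; N(one piece) = 1:
  size 1 → [8]=1
  size 2 → [7,8]=1
  size 3 → [5,7,8]=1  [6,7,8]=1
  size 4 → [5,6,7,8]=2
  size 5 → [4,5,6,7,8]=2
  size 6 → [0,4,5,6,7,8]=2  [3,4,5,6,7,8]=2
  size 7 → [0,3,4,5,6,7,8]=4  [2,3,4,5,6,7,8]=2
  first=0(c) contributes 2
  first=1(f) contributes 6
|[w]| = 8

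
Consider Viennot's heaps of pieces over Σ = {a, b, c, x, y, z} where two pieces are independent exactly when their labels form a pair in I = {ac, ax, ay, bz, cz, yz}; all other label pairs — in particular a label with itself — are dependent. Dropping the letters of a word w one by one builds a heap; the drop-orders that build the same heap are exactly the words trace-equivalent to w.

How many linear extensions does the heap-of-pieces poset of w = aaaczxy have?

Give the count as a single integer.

0(a) covers ∅
1(a) covers 0:a
2(a) covers 1:a
3(c) covers ∅
4(z) covers 2:a
5(x) covers 3:c, 4:z
6(y) covers 5:x
floor of heap: 0:a, 3:c
completions by unplaced set U, small U first (add the entries for U minus each lowest piece of U):
  |U|=1: {6}:1
  |U|=2: {5,6}:1
  |U|=3: {3,5,6}:1  {4,5,6}:1
  |U|=4: {2,4,5,6}:1  {3,4,5,6}:2
  |U|=5: {1,2,4,5,6}:1  {2,3,4,5,6}:3
  start at 0(a): 4
  start at 3(c): 1
sum over floor = 5

5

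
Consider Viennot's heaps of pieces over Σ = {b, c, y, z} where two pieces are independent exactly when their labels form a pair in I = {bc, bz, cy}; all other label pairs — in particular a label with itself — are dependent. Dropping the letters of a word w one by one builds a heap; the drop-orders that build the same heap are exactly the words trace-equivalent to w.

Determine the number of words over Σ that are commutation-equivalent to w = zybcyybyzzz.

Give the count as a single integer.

#0=z has no predecessor
#1=y depends on [0:z]
#2=b depends on [1:y]
#3=c depends on [0:z]
#4=y depends on [2:b]
#5=y depends on [4:y]
#6=b depends on [5:y]
#7=y depends on [6:b]
#8=z depends on [3:c, 7:y]
#9=z depends on [8:z]
#10=z depends on [9:z]
sources: [0:z]
N(rest) = Σ N(rest − s) over sources s of rest; N(one piece) = 1:
  size 1 → [10]=1
  size 2 → [9,10]=1
  size 3 → [8,9,10]=1
  size 4 → [3,8,9,10]=1  [7,8,9,10]=1
  size 5 → [3,7,8,9,10]=2  [6,7,8,9,10]=1
  size 6 → [3,6,7,8,9,10]=3  [5,6,7,8,9,10]=1
  size 7 → [3,5,6,7,8,9,10]=4  [4,5,6,7,8,9,10]=1
  size 8 → [2,4,5,6,7,8,9,10]=1  [3,4,5,6,7,8,9,10]=5
  size 9 → [1,2,4,5,6,7,8,9,10]=1  [2,3,4,5,6,7,8,9,10]=6
  first=0(z) contributes 7

7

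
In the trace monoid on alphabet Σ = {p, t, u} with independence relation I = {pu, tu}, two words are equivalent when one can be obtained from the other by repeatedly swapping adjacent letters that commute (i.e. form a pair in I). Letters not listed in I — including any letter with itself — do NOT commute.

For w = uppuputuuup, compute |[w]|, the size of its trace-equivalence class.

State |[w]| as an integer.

462

drop 0:u onto floor
drop 1:p onto floor
drop 2:p onto {1:p}
drop 3:u onto {0:u}
drop 4:p onto {2:p}
drop 5:u onto {3:u}
drop 6:t onto {4:p}
drop 7:u onto {5:u}
drop 8:u onto {7:u}
drop 9:u onto {8:u}
drop 10:p onto {6:t}
ground layer = {0:u, 1:p}
drop-orders for the pieces not yet dropped (sum over which currently-grounded one goes next):
  1 to go: {9} 1  {10} 1
  2 to go: {6,10} 1  {8,9} 1  {9,10} 2
  3 to go: {4,6,10} 1  {6,9,10} 3  {7,8,9} 1  {8,9,10} 3
  4 to go: {2,4,6,10} 1  {4,6,9,10} 4  {5,7,8,9} 1  {6,8,9,10} 6  {7,8,9,10} 4
  5 to go: {1,2,4,6,10} 1  {2,4,6,9,10} 5  {3,5,7,8,9} 1  {4,6,8,9,10} 10  {5,7,8,9,10} 5  {6,7,8,9,10} 10
  6 to go: {0,3,5,7,8,9} 1  {1,2,4,6,9,10} 6  {2,4,6,8,9,10} 15  {3,5,7,8,9,10} 6  {4,6,7,8,9,10} 20  {5,6,7,8,9,10} 15
  7 to go: {0,3,5,7,8,9,10} 7  {1,2,4,6,8,9,10} 21  {2,4,6,7,8,9,10} 35  {3,5,6,7,8,9,10} 21  {4,5,6,7,8,9,10} 35
  8 to go: {0,3,5,6,7,8,9,10} 28  {1,2,4,6,7,8,9,10} 56  {2,4,5,6,7,8,9,10} 70  {3,4,5,6,7,8,9,10} 56
  9 to go: {0,3,4,5,6,7,8,9,10} 84  {1,2,4,5,6,7,8,9,10} 126  {2,3,4,5,6,7,8,9,10} 126
  if 0:u drops first: 252 orders
  if 1:p drops first: 210 orders
heap linearizations: 462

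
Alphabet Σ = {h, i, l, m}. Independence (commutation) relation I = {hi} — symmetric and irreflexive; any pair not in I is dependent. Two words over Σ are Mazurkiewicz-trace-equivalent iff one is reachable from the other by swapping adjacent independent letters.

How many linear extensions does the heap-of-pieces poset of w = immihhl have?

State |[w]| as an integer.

3

piece 0:i — minimal
piece 1:m rests on {0:i}
piece 2:m rests on {1:m}
piece 3:i rests on {2:m}
piece 4:h rests on {2:m}
piece 5:h rests on {4:h}
piece 6:l rests on {3:i, 5:h}
minimal pieces: {0:i}
ways to finish when only these pieces remain (= sum over removing one remaining piece with nothing left below it):
  1 left: {6}→1
  2 left: {3,6}→1  {5,6}→1
  3 left: {3,5,6}→2  {4,5,6}→1
  4 left: {3,4,5,6}→3
  5 left: {2,3,4,5,6}→3
  placing 0:i first → 3 extensions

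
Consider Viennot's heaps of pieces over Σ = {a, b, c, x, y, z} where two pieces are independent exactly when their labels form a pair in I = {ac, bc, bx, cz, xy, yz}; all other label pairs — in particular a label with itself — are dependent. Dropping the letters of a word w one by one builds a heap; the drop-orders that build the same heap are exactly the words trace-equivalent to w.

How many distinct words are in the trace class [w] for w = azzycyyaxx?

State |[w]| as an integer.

15

piece 0:a — minimal
piece 1:z rests on {0:a}
piece 2:z rests on {1:z}
piece 3:y rests on {0:a}
piece 4:c rests on {3:y}
piece 5:y rests on {4:c}
piece 6:y rests on {5:y}
piece 7:a rests on {2:z, 6:y}
piece 8:x rests on {7:a}
piece 9:x rests on {8:x}
minimal pieces: {0:a}
ways to finish when only these pieces remain (= sum over removing one remaining piece with nothing left below it):
  1 left: {9}→1
  2 left: {8,9}→1
  3 left: {7,8,9}→1
  4 left: {2,7,8,9}→1  {6,7,8,9}→1
  5 left: {1,2,7,8,9}→1  {2,6,7,8,9}→2  {5,6,7,8,9}→1
  6 left: {1,2,6,7,8,9}→3  {2,5,6,7,8,9}→3  {4,5,6,7,8,9}→1
  7 left: {1,2,5,6,7,8,9}→6  {2,4,5,6,7,8,9}→4  {3,4,5,6,7,8,9}→1
  8 left: {1,2,4,5,6,7,8,9}→10  {2,3,4,5,6,7,8,9}→5
  placing 0:a first → 15 extensions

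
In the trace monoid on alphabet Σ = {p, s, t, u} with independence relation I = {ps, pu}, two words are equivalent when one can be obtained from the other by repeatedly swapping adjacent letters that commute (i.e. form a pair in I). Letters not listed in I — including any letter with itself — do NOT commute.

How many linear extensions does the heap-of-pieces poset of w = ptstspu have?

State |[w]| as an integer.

3

#0=p has no predecessor
#1=t depends on [0:p]
#2=s depends on [1:t]
#3=t depends on [2:s]
#4=s depends on [3:t]
#5=p depends on [3:t]
#6=u depends on [4:s]
sources: [0:p]
N(rest) = Σ N(rest − s) over sources s of rest; N(one piece) = 1:
  size 1 → [5]=1  [6]=1
  size 2 → [4,6]=1  [5,6]=2
  size 3 → [4,5,6]=3
  size 4 → [3,4,5,6]=3
  size 5 → [2,3,4,5,6]=3
  first=0(p) contributes 3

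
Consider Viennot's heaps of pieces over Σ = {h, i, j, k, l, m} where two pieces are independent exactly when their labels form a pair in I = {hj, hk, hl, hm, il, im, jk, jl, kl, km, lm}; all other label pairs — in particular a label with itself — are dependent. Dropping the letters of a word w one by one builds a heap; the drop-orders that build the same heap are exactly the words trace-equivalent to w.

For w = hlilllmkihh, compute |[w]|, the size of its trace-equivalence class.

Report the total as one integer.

piece 0:h — minimal
piece 1:l — minimal
piece 2:i rests on {0:h}
piece 3:l rests on {1:l}
piece 4:l rests on {3:l}
piece 5:l rests on {4:l}
piece 6:m — minimal
piece 7:k rests on {2:i}
piece 8:i rests on {7:k}
piece 9:h rests on {8:i}
piece 10:h rests on {9:h}
minimal pieces: {0:h, 1:l, 6:m}
ways to finish when only these pieces remain (= sum over removing one remaining piece with nothing left below it):
  1 left: {5}→1  {6}→1  {10}→1
  2 left: {4,5}→1  {5,6}→2  {5,10}→2  {6,10}→2  {9,10}→1
  3 left: {3,4,5}→1  {4,5,6}→3  {4,5,10}→3  {5,6,10}→6  {5,9,10}→3  {6,9,10}→3  {8,9,10}→1
  4 left: {1,3,4,5}→1  {3,4,5,6}→4  {3,4,5,10}→4  {4,5,6,10}→12  {4,5,9,10}→6  {5,6,9,10}→12  {5,8,9,10}→4  {6,8,9,10}→4  {7,8,9,10}→1
  5 left: {1,3,4,5,6}→5  {1,3,4,5,10}→5  {2,7,8,9,10}→1  {3,4,5,6,10}→20  {3,4,5,9,10}→10  {4,5,6,9,10}→30  {4,5,8,9,10}→10  {5,6,8,9,10}→20  {5,7,8,9,10}→5  {6,7,8,9,10}→5
  6 left: {0,2,7,8,9,10}→1  {1,3,4,5,6,10}→30  {1,3,4,5,9,10}→15  {2,5,7,8,9,10}→6  {2,6,7,8,9,10}→6  {3,4,5,6,9,10}→60  {3,4,5,8,9,10}→20  {4,5,6,8,9,10}→60  {4,5,7,8,9,10}→15  {5,6,7,8,9,10}→30
  7 left: {0,2,5,7,8,9,10}→7  {0,2,6,7,8,9,10}→7  {1,3,4,5,6,9,10}→105  {1,3,4,5,8,9,10}→35  {2,4,5,7,8,9,10}→21  {2,5,6,7,8,9,10}→42  {3,4,5,6,8,9,10}→140  {3,4,5,7,8,9,10}→35  {4,5,6,7,8,9,10}→105
  8 left: {0,2,4,5,7,8,9,10}→28  {0,2,5,6,7,8,9,10}→56  {1,3,4,5,6,8,9,10}→280  {1,3,4,5,7,8,9,10}→70  {2,3,4,5,7,8,9,10}→56  {2,4,5,6,7,8,9,10}→168  {3,4,5,6,7,8,9,10}→280
  9 left: {0,2,3,4,5,7,8,9,10}→84  {0,2,4,5,6,7,8,9,10}→252  {1,2,3,4,5,7,8,9,10}→126  {1,3,4,5,6,7,8,9,10}→630  {2,3,4,5,6,7,8,9,10}→504
  placing 0:h first → 1260 extensions
  placing 1:l first → 840 extensions
  placing 6:m first → 210 extensions
total linear extensions = 2310

2310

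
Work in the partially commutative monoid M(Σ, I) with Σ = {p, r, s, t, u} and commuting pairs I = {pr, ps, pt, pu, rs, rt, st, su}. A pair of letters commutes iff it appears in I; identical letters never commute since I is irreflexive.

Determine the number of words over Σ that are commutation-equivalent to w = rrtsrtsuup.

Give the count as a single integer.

0(r) covers ∅
1(r) covers 0:r
2(t) covers ∅
3(s) covers ∅
4(r) covers 1:r
5(t) covers 2:t
6(s) covers 3:s
7(u) covers 4:r, 5:t
8(u) covers 7:u
9(p) covers ∅
floor of heap: 0:r, 2:t, 3:s, 9:p
completions by unplaced set U, small U first (add the entries for U minus each lowest piece of U):
  |U|=1: {6}:1  {8}:1  {9}:1
  |U|=2: {3,6}:1  {6,8}:2  {6,9}:2  {7,8}:1  {8,9}:2
  |U|=3: {3,6,8}:3  {3,6,9}:3  {4,7,8}:1  {5,7,8}:1  {6,7,8}:3  {6,8,9}:6  {7,8,9}:3
  |U|=4: {1,4,7,8}:1  {2,5,7,8}:1  {3,6,7,8}:6  {3,6,8,9}:12  {4,5,7,8}:2  {4,6,7,8}:4  {4,7,8,9}:4  {5,6,7,8}:4  {5,7,8,9}:4  {6,7,8,9}:12
  |U|=5: {0,1,4,7,8}:1  {1,4,5,7,8}:3  {1,4,6,7,8}:5  {1,4,7,8,9}:5  {2,4,5,7,8}:3  {2,5,6,7,8}:5  {2,5,7,8,9}:5  {3,4,6,7,8}:10  {3,5,6,7,8}:10  {3,6,7,8,9}:30  {4,5,6,7,8}:10  {4,5,7,8,9}:10  {4,6,7,8,9}:20  {5,6,7,8,9}:20
  |U|=6: {0,1,4,5,7,8}:4  {0,1,4,6,7,8}:6  {0,1,4,7,8,9}:6  {1,2,4,5,7,8}:6  {1,3,4,6,7,8}:15  {1,4,5,6,7,8}:18  {1,4,5,7,8,9}:18  {1,4,6,7,8,9}:30  {2,3,5,6,7,8}:15  {2,4,5,6,7,8}:18  {2,4,5,7,8,9}:18  {2,5,6,7,8,9}:30  {3,4,5,6,7,8}:30  {3,4,6,7,8,9}:60  {3,5,6,7,8,9}:60  {4,5,6,7,8,9}:60
  |U|=7: {0,1,2,4,5,7,8}:10  {0,1,3,4,6,7,8}:21  {0,1,4,5,6,7,8}:28  {0,1,4,5,7,8,9}:28  {0,1,4,6,7,8,9}:42  {1,2,4,5,6,7,8}:42  {1,2,4,5,7,8,9}:42  {1,3,4,5,6,7,8}:63  {1,3,4,6,7,8,9}:105  {1,4,5,6,7,8,9}:126  {2,3,4,5,6,7,8}:63  {2,3,5,6,7,8,9}:105  {2,4,5,6,7,8,9}:126  {3,4,5,6,7,8,9}:210
  |U|=8: {0,1,2,4,5,6,7,8}:80  {0,1,2,4,5,7,8,9}:80  {0,1,3,4,5,6,7,8}:112  {0,1,3,4,6,7,8,9}:168  {0,1,4,5,6,7,8,9}:224  {1,2,3,4,5,6,7,8}:168  {1,2,4,5,6,7,8,9}:336  {1,3,4,5,6,7,8,9}:504  {2,3,4,5,6,7,8,9}:504
  start at 0(r): 1512
  start at 2(t): 1008
  start at 3(s): 720
  start at 9(p): 360
sum over floor = 3600

3600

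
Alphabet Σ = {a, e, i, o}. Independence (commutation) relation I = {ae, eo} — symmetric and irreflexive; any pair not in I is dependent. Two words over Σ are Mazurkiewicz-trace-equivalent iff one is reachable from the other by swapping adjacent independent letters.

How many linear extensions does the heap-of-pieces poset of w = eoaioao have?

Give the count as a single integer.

3

0(e) covers ∅
1(o) covers ∅
2(a) covers 1:o
3(i) covers 0:e, 2:a
4(o) covers 3:i
5(a) covers 4:o
6(o) covers 5:a
floor of heap: 0:e, 1:o
completions by unplaced set U, small U first (add the entries for U minus each lowest piece of U):
  |U|=1: {6}:1
  |U|=2: {5,6}:1
  |U|=3: {4,5,6}:1
  |U|=4: {3,4,5,6}:1
  |U|=5: {0,3,4,5,6}:1  {2,3,4,5,6}:1
  start at 0(e): 1
  start at 1(o): 2
sum over floor = 3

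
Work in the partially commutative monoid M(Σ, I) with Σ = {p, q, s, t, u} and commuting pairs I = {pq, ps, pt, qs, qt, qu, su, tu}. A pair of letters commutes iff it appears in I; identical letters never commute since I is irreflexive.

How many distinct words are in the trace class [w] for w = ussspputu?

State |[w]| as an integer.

0(u) covers ∅
1(s) covers ∅
2(s) covers 1:s
3(s) covers 2:s
4(p) covers 0:u
5(p) covers 4:p
6(u) covers 5:p
7(t) covers 3:s
8(u) covers 6:u
floor of heap: 0:u, 1:s
completions by unplaced set U, small U first (add the entries for U minus each lowest piece of U):
  |U|=1: {7}:1  {8}:1
  |U|=2: {3,7}:1  {6,8}:1  {7,8}:2
  |U|=3: {2,3,7}:1  {3,7,8}:3  {5,6,8}:1  {6,7,8}:3
  |U|=4: {1,2,3,7}:1  {2,3,7,8}:4  {3,6,7,8}:6  {4,5,6,8}:1  {5,6,7,8}:4
  |U|=5: {0,4,5,6,8}:1  {1,2,3,7,8}:5  {2,3,6,7,8}:10  {3,5,6,7,8}:10  {4,5,6,7,8}:5
  |U|=6: {0,4,5,6,7,8}:6  {1,2,3,6,7,8}:15  {2,3,5,6,7,8}:20  {3,4,5,6,7,8}:15
  |U|=7: {0,3,4,5,6,7,8}:21  {1,2,3,5,6,7,8}:35  {2,3,4,5,6,7,8}:35
  start at 0(u): 70
  start at 1(s): 56
sum over floor = 126

126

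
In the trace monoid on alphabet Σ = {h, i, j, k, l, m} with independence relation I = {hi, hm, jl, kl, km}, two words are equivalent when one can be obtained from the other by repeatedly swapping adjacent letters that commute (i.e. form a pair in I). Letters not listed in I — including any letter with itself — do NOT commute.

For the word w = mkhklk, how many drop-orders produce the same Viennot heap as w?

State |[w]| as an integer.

piece 0:m — minimal
piece 1:k — minimal
piece 2:h rests on {1:k}
piece 3:k rests on {2:h}
piece 4:l rests on {0:m, 2:h}
piece 5:k rests on {3:k}
minimal pieces: {0:m, 1:k}
ways to finish when only these pieces remain (= sum over removing one remaining piece with nothing left below it):
  1 left: {4}→1  {5}→1
  2 left: {0,4}→1  {3,5}→1  {4,5}→2
  3 left: {0,4,5}→3  {3,4,5}→3
  4 left: {0,3,4,5}→6  {2,3,4,5}→3
  placing 0:m first → 3 extensions
  placing 1:k first → 9 extensions
total linear extensions = 12

12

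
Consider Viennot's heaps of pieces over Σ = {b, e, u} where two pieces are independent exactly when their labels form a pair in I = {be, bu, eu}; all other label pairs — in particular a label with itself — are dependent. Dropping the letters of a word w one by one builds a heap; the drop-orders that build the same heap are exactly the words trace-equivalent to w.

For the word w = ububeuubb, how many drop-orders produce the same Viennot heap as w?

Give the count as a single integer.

630

piece 0:u — minimal
piece 1:b — minimal
piece 2:u rests on {0:u}
piece 3:b rests on {1:b}
piece 4:e — minimal
piece 5:u rests on {2:u}
piece 6:u rests on {5:u}
piece 7:b rests on {3:b}
piece 8:b rests on {7:b}
minimal pieces: {0:u, 1:b, 4:e}
ways to finish when only these pieces remain (= sum over removing one remaining piece with nothing left below it):
  1 left: {4}→1  {6}→1  {8}→1
  2 left: {4,6}→2  {4,8}→2  {5,6}→1  {6,8}→2  {7,8}→1
  3 left: {2,5,6}→1  {3,7,8}→1  {4,5,6}→3  {4,6,8}→6  {4,7,8}→3  {5,6,8}→3  {6,7,8}→3
  4 left: {0,2,5,6}→1  {1,3,7,8}→1  {2,4,5,6}→4  {2,5,6,8}→4  {3,4,7,8}→4  {3,6,7,8}→4  {4,5,6,8}→12  {4,6,7,8}→12  {5,6,7,8}→6
  5 left: {0,2,4,5,6}→5  {0,2,5,6,8}→5  {1,3,4,7,8}→5  {1,3,6,7,8}→5  {2,4,5,6,8}→20  {2,5,6,7,8}→10  {3,4,6,7,8}→20  {3,5,6,7,8}→10  {4,5,6,7,8}→30
  6 left: {0,2,4,5,6,8}→30  {0,2,5,6,7,8}→15  {1,3,4,6,7,8}→30  {1,3,5,6,7,8}→15  {2,3,5,6,7,8}→20  {2,4,5,6,7,8}→60  {3,4,5,6,7,8}→60
  7 left: {0,2,3,5,6,7,8}→35  {0,2,4,5,6,7,8}→105  {1,2,3,5,6,7,8}→35  {1,3,4,5,6,7,8}→105  {2,3,4,5,6,7,8}→140
  placing 0:u first → 280 extensions
  placing 1:b first → 280 extensions
  placing 4:e first → 70 extensions
total linear extensions = 630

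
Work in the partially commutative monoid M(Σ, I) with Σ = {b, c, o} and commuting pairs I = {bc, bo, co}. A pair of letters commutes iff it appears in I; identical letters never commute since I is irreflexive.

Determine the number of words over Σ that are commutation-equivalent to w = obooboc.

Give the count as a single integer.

105

drop 0:o onto floor
drop 1:b onto floor
drop 2:o onto {0:o}
drop 3:o onto {2:o}
drop 4:b onto {1:b}
drop 5:o onto {3:o}
drop 6:c onto floor
ground layer = {0:o, 1:b, 6:c}
drop-orders for the pieces not yet dropped (sum over which currently-grounded one goes next):
  1 to go: {4} 1  {5} 1  {6} 1
  2 to go: {1,4} 1  {3,5} 1  {4,5} 2  {4,6} 2  {5,6} 2
  3 to go: {1,4,5} 3  {1,4,6} 3  {2,3,5} 1  {3,4,5} 3  {3,5,6} 3  {4,5,6} 6
  4 to go: {0,2,3,5} 1  {1,3,4,5} 6  {1,4,5,6} 12  {2,3,4,5} 4  {2,3,5,6} 4  {3,4,5,6} 12
  5 to go: {0,2,3,4,5} 5  {0,2,3,5,6} 5  {1,2,3,4,5} 10  {1,3,4,5,6} 30  {2,3,4,5,6} 20
  if 0:o drops first: 60 orders
  if 1:b drops first: 30 orders
  if 6:c drops first: 15 orders
heap linearizations: 105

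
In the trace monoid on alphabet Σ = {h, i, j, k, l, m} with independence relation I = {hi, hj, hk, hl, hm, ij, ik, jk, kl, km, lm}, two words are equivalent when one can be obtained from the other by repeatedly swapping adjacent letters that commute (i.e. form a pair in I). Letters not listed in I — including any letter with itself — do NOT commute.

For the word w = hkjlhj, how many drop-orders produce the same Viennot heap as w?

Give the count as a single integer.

#0=h has no predecessor
#1=k has no predecessor
#2=j has no predecessor
#3=l depends on [2:j]
#4=h depends on [0:h]
#5=j depends on [3:l]
sources: [0:h, 1:k, 2:j]
N(rest) = Σ N(rest − s) over sources s of rest; N(one piece) = 1:
  size 1 → [1]=1  [4]=1  [5]=1
  size 2 → [0,4]=1  [1,4]=2  [1,5]=2  [3,5]=1  [4,5]=2
  size 3 → [0,1,4]=3  [0,4,5]=3  [1,3,5]=3  [1,4,5]=6  [2,3,5]=1  [3,4,5]=3
  size 4 → [0,1,4,5]=12  [0,3,4,5]=6  [1,2,3,5]=4  [1,3,4,5]=12  [2,3,4,5]=4
  first=0(h) contributes 20
  first=1(k) contributes 10
  first=2(j) contributes 30
|[w]| = 60

60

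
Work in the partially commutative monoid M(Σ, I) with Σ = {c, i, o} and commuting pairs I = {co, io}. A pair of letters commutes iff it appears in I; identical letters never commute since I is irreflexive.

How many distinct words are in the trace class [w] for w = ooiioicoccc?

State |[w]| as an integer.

330

drop 0:o onto floor
drop 1:o onto {0:o}
drop 2:i onto floor
drop 3:i onto {2:i}
drop 4:o onto {1:o}
drop 5:i onto {3:i}
drop 6:c onto {5:i}
drop 7:o onto {4:o}
drop 8:c onto {6:c}
drop 9:c onto {8:c}
drop 10:c onto {9:c}
ground layer = {0:o, 2:i}
drop-orders for the pieces not yet dropped (sum over which currently-grounded one goes next):
  1 to go: {7} 1  {10} 1
  2 to go: {4,7} 1  {7,10} 2  {9,10} 1
  3 to go: {1,4,7} 1  {4,7,10} 3  {7,9,10} 3  {8,9,10} 1
  4 to go: {0,1,4,7} 1  {1,4,7,10} 4  {4,7,9,10} 6  {6,8,9,10} 1  {7,8,9,10} 4
  5 to go: {0,1,4,7,10} 5  {1,4,7,9,10} 10  {4,7,8,9,10} 10  {5,6,8,9,10} 1  {6,7,8,9,10} 5
  6 to go: {0,1,4,7,9,10} 15  {1,4,7,8,9,10} 20  {3,5,6,8,9,10} 1  {4,6,7,8,9,10} 15  {5,6,7,8,9,10} 6
  7 to go: {0,1,4,7,8,9,10} 35  {1,4,6,7,8,9,10} 35  {2,3,5,6,8,9,10} 1  {3,5,6,7,8,9,10} 7  {4,5,6,7,8,9,10} 21
  8 to go: {0,1,4,6,7,8,9,10} 70  {1,4,5,6,7,8,9,10} 56  {2,3,5,6,7,8,9,10} 8  {3,4,5,6,7,8,9,10} 28
  9 to go: {0,1,4,5,6,7,8,9,10} 126  {1,3,4,5,6,7,8,9,10} 84  {2,3,4,5,6,7,8,9,10} 36
  if 0:o drops first: 120 orders
  if 2:i drops first: 210 orders
heap linearizations: 330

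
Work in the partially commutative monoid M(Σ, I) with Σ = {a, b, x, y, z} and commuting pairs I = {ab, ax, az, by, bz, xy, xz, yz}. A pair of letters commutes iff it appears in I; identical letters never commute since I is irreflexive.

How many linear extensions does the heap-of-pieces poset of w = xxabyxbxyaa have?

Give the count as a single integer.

piece 0:x — minimal
piece 1:x rests on {0:x}
piece 2:a — minimal
piece 3:b rests on {1:x}
piece 4:y rests on {2:a}
piece 5:x rests on {3:b}
piece 6:b rests on {5:x}
piece 7:x rests on {6:b}
piece 8:y rests on {4:y}
piece 9:a rests on {8:y}
piece 10:a rests on {9:a}
minimal pieces: {0:x, 2:a}
ways to finish when only these pieces remain (= sum over removing one remaining piece with nothing left below it):
  1 left: {7}→1  {10}→1
  2 left: {6,7}→1  {7,10}→2  {9,10}→1
  3 left: {5,6,7}→1  {6,7,10}→3  {7,9,10}→3  {8,9,10}→1
  4 left: {3,5,6,7}→1  {4,8,9,10}→1  {5,6,7,10}→4  {6,7,9,10}→6  {7,8,9,10}→4
  5 left: {1,3,5,6,7}→1  {2,4,8,9,10}→1  {3,5,6,7,10}→5  {4,7,8,9,10}→5  {5,6,7,9,10}→10  {6,7,8,9,10}→10
  6 left: {0,1,3,5,6,7}→1  {1,3,5,6,7,10}→6  {2,4,7,8,9,10}→6  {3,5,6,7,9,10}→15  {4,6,7,8,9,10}→15  {5,6,7,8,9,10}→20
  7 left: {0,1,3,5,6,7,10}→7  {1,3,5,6,7,9,10}→21  {2,4,6,7,8,9,10}→21  {3,5,6,7,8,9,10}→35  {4,5,6,7,8,9,10}→35
  8 left: {0,1,3,5,6,7,9,10}→28  {1,3,5,6,7,8,9,10}→56  {2,4,5,6,7,8,9,10}→56  {3,4,5,6,7,8,9,10}→70
  9 left: {0,1,3,5,6,7,8,9,10}→84  {1,3,4,5,6,7,8,9,10}→126  {2,3,4,5,6,7,8,9,10}→126
  placing 0:x first → 252 extensions
  placing 2:a first → 210 extensions
total linear extensions = 462

462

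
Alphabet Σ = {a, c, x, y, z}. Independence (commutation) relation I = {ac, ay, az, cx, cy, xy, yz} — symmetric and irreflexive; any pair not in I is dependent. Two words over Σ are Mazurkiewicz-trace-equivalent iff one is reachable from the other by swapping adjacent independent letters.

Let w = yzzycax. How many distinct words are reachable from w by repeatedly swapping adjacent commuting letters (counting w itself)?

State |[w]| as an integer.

147

drop 0:y onto floor
drop 1:z onto floor
drop 2:z onto {1:z}
drop 3:y onto {0:y}
drop 4:c onto {2:z}
drop 5:a onto floor
drop 6:x onto {2:z, 5:a}
ground layer = {0:y, 1:z, 5:a}
drop-orders for the pieces not yet dropped (sum over which currently-grounded one goes next):
  1 to go: {3} 1  {4} 1  {6} 1
  2 to go: {0,3} 1  {3,4} 2  {3,6} 2  {4,6} 2  {5,6} 1
  3 to go: {0,3,4} 3  {0,3,6} 3  {2,4,6} 2  {3,4,6} 6  {3,5,6} 3  {4,5,6} 3
  4 to go: {0,3,4,6} 12  {0,3,5,6} 6  {1,2,4,6} 2  {2,3,4,6} 8  {2,4,5,6} 5  {3,4,5,6} 12
  5 to go: {0,2,3,4,6} 20  {0,3,4,5,6} 30  {1,2,3,4,6} 10  {1,2,4,5,6} 7  {2,3,4,5,6} 25
  if 0:y drops first: 42 orders
  if 1:z drops first: 75 orders
  if 5:a drops first: 30 orders
heap linearizations: 147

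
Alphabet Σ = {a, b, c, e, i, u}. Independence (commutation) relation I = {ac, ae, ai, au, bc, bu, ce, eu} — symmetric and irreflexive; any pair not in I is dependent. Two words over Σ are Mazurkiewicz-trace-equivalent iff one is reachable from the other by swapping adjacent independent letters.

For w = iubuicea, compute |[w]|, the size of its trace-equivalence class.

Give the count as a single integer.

30

drop 0:i onto floor
drop 1:u onto {0:i}
drop 2:b onto {0:i}
drop 3:u onto {1:u}
drop 4:i onto {2:b, 3:u}
drop 5:c onto {4:i}
drop 6:e onto {4:i}
drop 7:a onto {2:b}
ground layer = {0:i}
drop-orders for the pieces not yet dropped (sum over which currently-grounded one goes next):
  1 to go: {5} 1  {6} 1  {7} 1
  2 to go: {5,6} 2  {5,7} 2  {6,7} 2
  3 to go: {4,5,6} 2  {5,6,7} 6
  4 to go: {3,4,5,6} 2  {4,5,6,7} 8
  5 to go: {1,3,4,5,6} 2  {2,4,5,6,7} 8  {3,4,5,6,7} 10
  6 to go: {1,3,4,5,6,7} 12  {2,3,4,5,6,7} 18
  if 0:i drops first: 30 orders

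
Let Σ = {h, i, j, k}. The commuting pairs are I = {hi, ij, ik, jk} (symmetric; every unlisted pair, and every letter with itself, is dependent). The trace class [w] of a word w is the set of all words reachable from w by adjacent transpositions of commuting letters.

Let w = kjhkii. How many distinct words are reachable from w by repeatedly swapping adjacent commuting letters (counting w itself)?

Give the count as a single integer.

piece 0:k — minimal
piece 1:j — minimal
piece 2:h rests on {0:k, 1:j}
piece 3:k rests on {2:h}
piece 4:i — minimal
piece 5:i rests on {4:i}
minimal pieces: {0:k, 1:j, 4:i}
ways to finish when only these pieces remain (= sum over removing one remaining piece with nothing left below it):
  1 left: {3}→1  {5}→1
  2 left: {2,3}→1  {3,5}→2  {4,5}→1
  3 left: {0,2,3}→1  {1,2,3}→1  {2,3,5}→3  {3,4,5}→3
  4 left: {0,1,2,3}→2  {0,2,3,5}→4  {1,2,3,5}→4  {2,3,4,5}→6
  placing 0:k first → 10 extensions
  placing 1:j first → 10 extensions
  placing 4:i first → 10 extensions
total linear extensions = 30

30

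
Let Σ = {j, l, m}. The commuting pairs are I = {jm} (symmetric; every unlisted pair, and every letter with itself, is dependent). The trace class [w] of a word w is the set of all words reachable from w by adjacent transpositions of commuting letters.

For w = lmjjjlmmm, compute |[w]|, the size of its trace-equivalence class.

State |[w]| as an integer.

4

piece 0:l — minimal
piece 1:m rests on {0:l}
piece 2:j rests on {0:l}
piece 3:j rests on {2:j}
piece 4:j rests on {3:j}
piece 5:l rests on {1:m, 4:j}
piece 6:m rests on {5:l}
piece 7:m rests on {6:m}
piece 8:m rests on {7:m}
minimal pieces: {0:l}
ways to finish when only these pieces remain (= sum over removing one remaining piece with nothing left below it):
  1 left: {8}→1
  2 left: {7,8}→1
  3 left: {6,7,8}→1
  4 left: {5,6,7,8}→1
  5 left: {1,5,6,7,8}→1  {4,5,6,7,8}→1
  6 left: {1,4,5,6,7,8}→2  {3,4,5,6,7,8}→1
  7 left: {1,3,4,5,6,7,8}→3  {2,3,4,5,6,7,8}→1
  placing 0:l first → 4 extensions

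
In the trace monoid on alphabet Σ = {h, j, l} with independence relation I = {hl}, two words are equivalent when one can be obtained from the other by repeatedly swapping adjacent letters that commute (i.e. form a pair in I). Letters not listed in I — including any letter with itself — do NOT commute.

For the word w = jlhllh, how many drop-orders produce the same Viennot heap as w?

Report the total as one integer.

10

0(j) covers ∅
1(l) covers 0:j
2(h) covers 0:j
3(l) covers 1:l
4(l) covers 3:l
5(h) covers 2:h
floor of heap: 0:j
completions by unplaced set U, small U first (add the entries for U minus each lowest piece of U):
  |U|=1: {4}:1  {5}:1
  |U|=2: {2,5}:1  {3,4}:1  {4,5}:2
  |U|=3: {1,3,4}:1  {2,4,5}:3  {3,4,5}:3
  |U|=4: {1,3,4,5}:4  {2,3,4,5}:6
  start at 0(j): 10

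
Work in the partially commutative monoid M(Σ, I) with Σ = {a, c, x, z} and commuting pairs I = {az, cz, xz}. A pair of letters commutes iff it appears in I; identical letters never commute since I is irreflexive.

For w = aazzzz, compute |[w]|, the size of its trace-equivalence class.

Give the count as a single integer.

piece 0:a — minimal
piece 1:a rests on {0:a}
piece 2:z — minimal
piece 3:z rests on {2:z}
piece 4:z rests on {3:z}
piece 5:z rests on {4:z}
minimal pieces: {0:a, 2:z}
ways to finish when only these pieces remain (= sum over removing one remaining piece with nothing left below it):
  1 left: {1}→1  {5}→1
  2 left: {0,1}→1  {1,5}→2  {4,5}→1
  3 left: {0,1,5}→3  {1,4,5}→3  {3,4,5}→1
  4 left: {0,1,4,5}→6  {1,3,4,5}→4  {2,3,4,5}→1
  placing 0:a first → 5 extensions
  placing 2:z first → 10 extensions
total linear extensions = 15

15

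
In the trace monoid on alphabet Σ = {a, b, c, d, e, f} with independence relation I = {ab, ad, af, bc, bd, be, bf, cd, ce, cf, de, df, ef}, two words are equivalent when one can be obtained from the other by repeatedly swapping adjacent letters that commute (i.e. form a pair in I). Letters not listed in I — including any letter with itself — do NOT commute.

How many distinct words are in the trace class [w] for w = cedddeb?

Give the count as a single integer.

0(c) covers ∅
1(e) covers ∅
2(d) covers ∅
3(d) covers 2:d
4(d) covers 3:d
5(e) covers 1:e
6(b) covers ∅
floor of heap: 0:c, 1:e, 2:d, 6:b
completions by unplaced set U, small U first (add the entries for U minus each lowest piece of U):
  |U|=1: {0}:1  {4}:1  {5}:1  {6}:1
  |U|=2: {0,4}:2  {0,5}:2  {0,6}:2  {1,5}:1  {3,4}:1  {4,5}:2  {4,6}:2  {5,6}:2
  |U|=3: {0,1,5}:3  {0,3,4}:3  {0,4,5}:6  {0,4,6}:6  {0,5,6}:6  {1,4,5}:3  {1,5,6}:3  {2,3,4}:1  {3,4,5}:3  {3,4,6}:3  {4,5,6}:6
  |U|=4: {0,1,4,5}:12  {0,1,5,6}:12  {0,2,3,4}:4  {0,3,4,5}:12  {0,3,4,6}:12  {0,4,5,6}:24  {1,3,4,5}:6  {1,4,5,6}:12  {2,3,4,5}:4  {2,3,4,6}:4  {3,4,5,6}:12
  |U|=5: {0,1,3,4,5}:30  {0,1,4,5,6}:60  {0,2,3,4,5}:20  {0,2,3,4,6}:20  {0,3,4,5,6}:60  {1,2,3,4,5}:10  {1,3,4,5,6}:30  {2,3,4,5,6}:20
  start at 0(c): 60
  start at 1(e): 120
  start at 2(d): 180
  start at 6(b): 60
sum over floor = 420

420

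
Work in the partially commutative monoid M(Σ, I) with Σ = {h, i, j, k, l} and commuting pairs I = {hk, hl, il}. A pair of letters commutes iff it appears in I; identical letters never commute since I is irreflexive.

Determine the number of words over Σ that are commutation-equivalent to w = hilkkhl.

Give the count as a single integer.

13

drop 0:h onto floor
drop 1:i onto {0:h}
drop 2:l onto floor
drop 3:k onto {1:i, 2:l}
drop 4:k onto {3:k}
drop 5:h onto {1:i}
drop 6:l onto {4:k}
ground layer = {0:h, 2:l}
drop-orders for the pieces not yet dropped (sum over which currently-grounded one goes next):
  1 to go: {5} 1  {6} 1
  2 to go: {4,6} 1  {5,6} 2
  3 to go: {3,4,6} 1  {4,5,6} 3
  4 to go: {2,3,4,6} 1  {3,4,5,6} 4
  5 to go: {1,3,4,5,6} 4  {2,3,4,5,6} 5
  if 0:h drops first: 9 orders
  if 2:l drops first: 4 orders
heap linearizations: 13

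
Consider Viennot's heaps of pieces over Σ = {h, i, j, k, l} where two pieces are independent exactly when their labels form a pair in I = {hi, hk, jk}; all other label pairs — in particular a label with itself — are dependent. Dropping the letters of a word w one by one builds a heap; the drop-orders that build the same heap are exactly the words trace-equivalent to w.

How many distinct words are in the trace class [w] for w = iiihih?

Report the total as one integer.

15

piece 0:i — minimal
piece 1:i rests on {0:i}
piece 2:i rests on {1:i}
piece 3:h — minimal
piece 4:i rests on {2:i}
piece 5:h rests on {3:h}
minimal pieces: {0:i, 3:h}
ways to finish when only these pieces remain (= sum over removing one remaining piece with nothing left below it):
  1 left: {4}→1  {5}→1
  2 left: {2,4}→1  {3,5}→1  {4,5}→2
  3 left: {1,2,4}→1  {2,4,5}→3  {3,4,5}→3
  4 left: {0,1,2,4}→1  {1,2,4,5}→4  {2,3,4,5}→6
  placing 0:i first → 10 extensions
  placing 3:h first → 5 extensions
total linear extensions = 15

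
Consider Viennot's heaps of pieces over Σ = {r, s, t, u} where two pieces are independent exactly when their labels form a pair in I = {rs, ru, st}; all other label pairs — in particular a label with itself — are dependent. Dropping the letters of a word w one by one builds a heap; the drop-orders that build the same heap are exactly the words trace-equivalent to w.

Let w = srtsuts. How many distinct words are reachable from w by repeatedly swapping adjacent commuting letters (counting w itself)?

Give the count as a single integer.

12

#0=s has no predecessor
#1=r has no predecessor
#2=t depends on [1:r]
#3=s depends on [0:s]
#4=u depends on [2:t, 3:s]
#5=t depends on [4:u]
#6=s depends on [4:u]
sources: [0:s, 1:r]
N(rest) = Σ N(rest − s) over sources s of rest; N(one piece) = 1:
  size 1 → [5]=1  [6]=1
  size 2 → [5,6]=2
  size 3 → [4,5,6]=2
  size 4 → [2,4,5,6]=2  [3,4,5,6]=2
  size 5 → [0,3,4,5,6]=2  [1,2,4,5,6]=2  [2,3,4,5,6]=4
  first=0(s) contributes 6
  first=1(r) contributes 6
|[w]| = 12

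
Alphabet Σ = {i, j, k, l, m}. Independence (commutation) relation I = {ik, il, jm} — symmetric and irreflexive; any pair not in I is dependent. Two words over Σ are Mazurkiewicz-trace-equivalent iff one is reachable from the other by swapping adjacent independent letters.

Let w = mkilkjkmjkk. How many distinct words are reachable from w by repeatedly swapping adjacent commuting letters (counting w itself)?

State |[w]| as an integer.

#0=m has no predecessor
#1=k depends on [0:m]
#2=i depends on [0:m]
#3=l depends on [1:k]
#4=k depends on [3:l]
#5=j depends on [2:i, 4:k]
#6=k depends on [5:j]
#7=m depends on [6:k]
#8=j depends on [6:k]
#9=k depends on [7:m, 8:j]
#10=k depends on [9:k]
sources: [0:m]
N(rest) = Σ N(rest − s) over sources s of rest; N(one piece) = 1:
  size 1 → [10]=1
  size 2 → [9,10]=1
  size 3 → [7,9,10]=1  [8,9,10]=1
  size 4 → [7,8,9,10]=2
  size 5 → [6,7,8,9,10]=2
  size 6 → [5,6,7,8,9,10]=2
  size 7 → [2,5,6,7,8,9,10]=2  [4,5,6,7,8,9,10]=2
  size 8 → [2,4,5,6,7,8,9,10]=4  [3,4,5,6,7,8,9,10]=2
  size 9 → [1,3,4,5,6,7,8,9,10]=2  [2,3,4,5,6,7,8,9,10]=6
  first=0(m) contributes 8

8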